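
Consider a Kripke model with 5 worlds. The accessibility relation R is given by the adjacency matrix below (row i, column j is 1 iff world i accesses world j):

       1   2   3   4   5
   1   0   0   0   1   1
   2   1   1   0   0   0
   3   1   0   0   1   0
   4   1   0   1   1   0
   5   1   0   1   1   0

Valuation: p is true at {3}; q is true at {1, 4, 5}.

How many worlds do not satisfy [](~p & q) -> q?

1: [](~p & q) is T, q is T. ✓
2: [](~p & q) is F, q is F. ✓
3: [](~p & q) is T, q is F. ✗
4: [](~p & q) is F, q is T. ✓
5: [](~p & q) is F, q is T. ✓
Satisfying worlds: {1, 2, 4, 5}.
So [](~p & q) -> q fails at the other 1 world.

1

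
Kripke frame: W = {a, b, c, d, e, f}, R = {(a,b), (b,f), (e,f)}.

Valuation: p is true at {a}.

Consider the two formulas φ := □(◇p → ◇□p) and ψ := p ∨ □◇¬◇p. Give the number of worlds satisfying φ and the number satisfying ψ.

6 and 4

For □(◇p → ◇□p):
a: successors {b}; ◇p → ◇□p there: b:T. ✓
b: successors {f}; ◇p → ◇□p there: f:T. ✓
c: no successors, so □(◇p → ◇□p) holds vacuously. ✓
d: no successors, so □(◇p → ◇□p) holds vacuously. ✓
e: successors {f}; ◇p → ◇□p there: f:T. ✓
f: no successors, so □(◇p → ◇□p) holds vacuously. ✓
— 6 worlds.
For p ∨ □◇¬◇p:
a: p is T, □◇¬◇p is T. ✓
b: p is F, □◇¬◇p is F. ✗
c: p is F, □◇¬◇p is T. ✓
d: p is F, □◇¬◇p is T. ✓
e: p is F, □◇¬◇p is F. ✗
f: p is F, □◇¬◇p is T. ✓
— 4 worlds.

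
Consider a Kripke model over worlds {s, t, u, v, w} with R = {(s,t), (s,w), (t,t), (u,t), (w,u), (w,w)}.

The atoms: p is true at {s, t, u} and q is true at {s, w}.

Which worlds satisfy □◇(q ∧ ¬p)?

s: successors {t, w}; ◇(q ∧ ¬p) there: t:F, w:T. ✗
t: successors {t}; ◇(q ∧ ¬p) there: t:F. ✗
u: successors {t}; ◇(q ∧ ¬p) there: t:F. ✗
v: no successors, so □◇(q ∧ ¬p) holds vacuously. ✓
w: successors {u, w}; ◇(q ∧ ¬p) there: u:F, w:T. ✗

{v}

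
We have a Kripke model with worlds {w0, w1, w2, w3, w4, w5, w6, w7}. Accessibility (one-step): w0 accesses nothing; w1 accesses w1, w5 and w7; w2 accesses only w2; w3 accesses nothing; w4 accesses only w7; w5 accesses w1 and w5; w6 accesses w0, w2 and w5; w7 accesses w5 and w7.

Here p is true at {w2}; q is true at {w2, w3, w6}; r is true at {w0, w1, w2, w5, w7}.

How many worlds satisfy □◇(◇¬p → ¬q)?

w0: no successors, so □◇(◇¬p → ¬q) holds vacuously. ✓
w1: successors {w1, w5, w7}; ◇(◇¬p → ¬q) there: w1:T, w5:T, w7:T. ✓
w2: successors {w2}; ◇(◇¬p → ¬q) there: w2:T. ✓
w3: no successors, so □◇(◇¬p → ¬q) holds vacuously. ✓
w4: successors {w7}; ◇(◇¬p → ¬q) there: w7:T. ✓
w5: successors {w1, w5}; ◇(◇¬p → ¬q) there: w1:T, w5:T. ✓
w6: successors {w0, w2, w5}; ◇(◇¬p → ¬q) there: w0:F, w2:T, w5:T. ✗
w7: successors {w5, w7}; ◇(◇¬p → ¬q) there: w5:T, w7:T. ✓
Satisfying worlds: {w0, w1, w2, w3, w4, w5, w7}.

7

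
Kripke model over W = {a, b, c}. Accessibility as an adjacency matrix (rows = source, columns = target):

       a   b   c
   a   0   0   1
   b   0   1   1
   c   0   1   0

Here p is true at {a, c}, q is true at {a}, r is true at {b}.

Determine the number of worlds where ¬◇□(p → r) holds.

a: ◇□(p → r) is T. ✗
b: ◇□(p → r) is T. ✗
c: ◇□(p → r) is F. ✓
Satisfying worlds: {c}.

1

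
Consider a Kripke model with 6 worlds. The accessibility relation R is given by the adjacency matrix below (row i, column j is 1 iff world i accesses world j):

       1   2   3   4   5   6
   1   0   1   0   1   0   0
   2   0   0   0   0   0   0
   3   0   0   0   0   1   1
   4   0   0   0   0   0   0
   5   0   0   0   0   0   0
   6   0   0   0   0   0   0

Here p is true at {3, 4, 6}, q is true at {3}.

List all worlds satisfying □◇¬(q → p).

{2, 4, 5, 6}

1: successors {2, 4}; ◇¬(q → p) there: 2:F, 4:F. ✗
2: no successors, so □◇¬(q → p) holds vacuously. ✓
3: successors {5, 6}; ◇¬(q → p) there: 5:F, 6:F. ✗
4: no successors, so □◇¬(q → p) holds vacuously. ✓
5: no successors, so □◇¬(q → p) holds vacuously. ✓
6: no successors, so □◇¬(q → p) holds vacuously. ✓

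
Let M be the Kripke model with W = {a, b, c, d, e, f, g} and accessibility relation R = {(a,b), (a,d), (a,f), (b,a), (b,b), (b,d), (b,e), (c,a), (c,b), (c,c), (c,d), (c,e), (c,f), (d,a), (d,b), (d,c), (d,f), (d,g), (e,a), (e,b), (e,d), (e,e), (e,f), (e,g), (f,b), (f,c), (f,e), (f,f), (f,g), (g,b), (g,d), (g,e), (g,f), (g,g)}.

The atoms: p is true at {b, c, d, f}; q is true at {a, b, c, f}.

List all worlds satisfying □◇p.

{a, b, c, d, e, f, g}

a: successors {b, d, f}; ◇p there: b:T, d:T, f:T. ✓
b: successors {a, b, d, e}; ◇p there: a:T, b:T, d:T, e:T. ✓
c: successors {a, b, c, d, e, f}; ◇p there: a:T, b:T, c:T, d:T, e:T, f:T. ✓
d: successors {a, b, c, f, g}; ◇p there: a:T, b:T, c:T, f:T, g:T. ✓
e: successors {a, b, d, e, f, g}; ◇p there: a:T, b:T, d:T, e:T, f:T, g:T. ✓
f: successors {b, c, e, f, g}; ◇p there: b:T, c:T, e:T, f:T, g:T. ✓
g: successors {b, d, e, f, g}; ◇p there: b:T, d:T, e:T, f:T, g:T. ✓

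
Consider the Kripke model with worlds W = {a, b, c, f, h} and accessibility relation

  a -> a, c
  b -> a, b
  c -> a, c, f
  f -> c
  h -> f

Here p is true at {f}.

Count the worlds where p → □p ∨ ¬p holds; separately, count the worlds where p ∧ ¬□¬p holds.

For p → □p ∨ ¬p:
a: p is F, □p ∨ ¬p is T. ✓
b: p is F, □p ∨ ¬p is T. ✓
c: p is F, □p ∨ ¬p is T. ✓
f: p is T, □p ∨ ¬p is F. ✗
h: p is F, □p ∨ ¬p is T. ✓
— 4 worlds.
For p ∧ ¬□¬p:
a: p is F, ¬□¬p is F. ✗
b: p is F, ¬□¬p is F. ✗
c: p is F, ¬□¬p is T. ✗
f: p is T, ¬□¬p is F. ✗
h: p is F, ¬□¬p is T. ✗
— 0 worlds.

4 and 0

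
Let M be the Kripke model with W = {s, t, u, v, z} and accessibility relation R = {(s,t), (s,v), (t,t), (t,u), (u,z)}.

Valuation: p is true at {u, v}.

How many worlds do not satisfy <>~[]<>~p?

s: successors {t, v}; ~[]<>~p there: t:F, v:F. ✗
t: successors {t, u}; ~[]<>~p there: t:F, u:T. ✓
u: successors {z}; ~[]<>~p there: z:F. ✗
v: no successors, so <>~[]<>~p fails. ✗
z: no successors, so <>~[]<>~p fails. ✗
Satisfying worlds: {t}.
So <>~[]<>~p fails at the other 4 worlds.

4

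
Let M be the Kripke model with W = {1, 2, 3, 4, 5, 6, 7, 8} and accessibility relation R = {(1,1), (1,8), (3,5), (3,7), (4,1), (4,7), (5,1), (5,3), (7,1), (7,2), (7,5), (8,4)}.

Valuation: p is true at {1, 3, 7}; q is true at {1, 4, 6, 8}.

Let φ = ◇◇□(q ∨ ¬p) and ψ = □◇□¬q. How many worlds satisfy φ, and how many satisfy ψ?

6 and 3

For ◇◇□(q ∨ ¬p):
1: successors {1, 8}; ◇□(q ∨ ¬p) there: 1:T, 8:F. ✓
2: no successors, so ◇◇□(q ∨ ¬p) fails. ✗
3: successors {5, 7}; ◇□(q ∨ ¬p) there: 5:T, 7:T. ✓
4: successors {1, 7}; ◇□(q ∨ ¬p) there: 1:T, 7:T. ✓
5: successors {1, 3}; ◇□(q ∨ ¬p) there: 1:T, 3:T. ✓
6: no successors, so ◇◇□(q ∨ ¬p) fails. ✗
7: successors {1, 2, 5}; ◇□(q ∨ ¬p) there: 1:T, 2:F, 5:T. ✓
8: successors {4}; ◇□(q ∨ ¬p) there: 4:T. ✓
— 6 worlds.
For □◇□¬q:
1: successors {1, 8}; ◇□¬q there: 1:F, 8:F. ✗
2: no successors, so □◇□¬q holds vacuously. ✓
3: successors {5, 7}; ◇□¬q there: 5:T, 7:T. ✓
4: successors {1, 7}; ◇□¬q there: 1:F, 7:T. ✗
5: successors {1, 3}; ◇□¬q there: 1:F, 3:F. ✗
6: no successors, so □◇□¬q holds vacuously. ✓
7: successors {1, 2, 5}; ◇□¬q there: 1:F, 2:F, 5:T. ✗
8: successors {4}; ◇□¬q there: 4:F. ✗
— 3 worlds.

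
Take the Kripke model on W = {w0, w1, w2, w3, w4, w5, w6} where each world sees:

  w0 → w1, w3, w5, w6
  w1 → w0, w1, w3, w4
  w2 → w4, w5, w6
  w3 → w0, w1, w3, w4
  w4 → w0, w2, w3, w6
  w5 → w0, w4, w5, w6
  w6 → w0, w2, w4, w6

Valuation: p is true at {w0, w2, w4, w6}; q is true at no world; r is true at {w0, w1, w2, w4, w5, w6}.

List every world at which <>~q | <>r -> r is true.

w0: <>~q | <>r is T, r is T. ✓
w1: <>~q | <>r is T, r is T. ✓
w2: <>~q | <>r is T, r is T. ✓
w3: <>~q | <>r is T, r is F. ✗
w4: <>~q | <>r is T, r is T. ✓
w5: <>~q | <>r is T, r is T. ✓
w6: <>~q | <>r is T, r is T. ✓

{w0, w1, w2, w4, w5, w6}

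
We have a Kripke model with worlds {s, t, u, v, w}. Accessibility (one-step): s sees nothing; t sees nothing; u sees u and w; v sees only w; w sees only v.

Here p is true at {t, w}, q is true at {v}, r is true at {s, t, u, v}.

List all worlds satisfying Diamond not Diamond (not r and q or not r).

s: no successors, so Diamond not Diamond (not r and q or not r) fails. ✗
t: no successors, so Diamond not Diamond (not r and q or not r) fails. ✗
u: successors {u, w}; not Diamond (not r and q or not r) there: u:F, w:T. ✓
v: successors {w}; not Diamond (not r and q or not r) there: w:T. ✓
w: successors {v}; not Diamond (not r and q or not r) there: v:F. ✗

{u, v}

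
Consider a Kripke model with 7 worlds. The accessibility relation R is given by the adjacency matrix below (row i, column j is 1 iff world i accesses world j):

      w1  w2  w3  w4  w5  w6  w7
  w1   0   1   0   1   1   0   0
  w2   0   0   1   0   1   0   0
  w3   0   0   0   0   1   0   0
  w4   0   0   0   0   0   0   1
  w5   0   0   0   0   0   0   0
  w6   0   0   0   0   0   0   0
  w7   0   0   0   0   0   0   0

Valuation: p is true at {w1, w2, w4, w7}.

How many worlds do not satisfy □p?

w1: successors {w2, w4, w5}; p there: w2:T, w4:T, w5:F. ✗
w2: successors {w3, w5}; p there: w3:F, w5:F. ✗
w3: successors {w5}; p there: w5:F. ✗
w4: successors {w7}; p there: w7:T. ✓
w5: no successors, so □p holds vacuously. ✓
w6: no successors, so □p holds vacuously. ✓
w7: no successors, so □p holds vacuously. ✓
Satisfying worlds: {w4, w5, w6, w7}.
So □p fails at the other 3 worlds.

3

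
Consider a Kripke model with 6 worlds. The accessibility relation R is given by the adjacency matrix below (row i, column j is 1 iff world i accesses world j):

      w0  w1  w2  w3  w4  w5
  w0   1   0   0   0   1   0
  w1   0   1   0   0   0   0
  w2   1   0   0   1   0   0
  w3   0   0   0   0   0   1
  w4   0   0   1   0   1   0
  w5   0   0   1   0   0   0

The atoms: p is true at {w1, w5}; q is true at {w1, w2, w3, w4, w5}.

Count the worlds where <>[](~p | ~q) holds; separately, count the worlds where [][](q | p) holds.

For <>[](~p | ~q):
w0: successors {w0, w4}; [](~p | ~q) there: w0:T, w4:T. ✓
w1: successors {w1}; [](~p | ~q) there: w1:F. ✗
w2: successors {w0, w3}; [](~p | ~q) there: w0:T, w3:F. ✓
w3: successors {w5}; [](~p | ~q) there: w5:T. ✓
w4: successors {w2, w4}; [](~p | ~q) there: w2:T, w4:T. ✓
w5: successors {w2}; [](~p | ~q) there: w2:T. ✓
— 5 worlds.
For [][](q | p):
w0: successors {w0, w4}; [](q | p) there: w0:F, w4:T. ✗
w1: successors {w1}; [](q | p) there: w1:T. ✓
w2: successors {w0, w3}; [](q | p) there: w0:F, w3:T. ✗
w3: successors {w5}; [](q | p) there: w5:T. ✓
w4: successors {w2, w4}; [](q | p) there: w2:F, w4:T. ✗
w5: successors {w2}; [](q | p) there: w2:F. ✗
— 2 worlds.

5 and 2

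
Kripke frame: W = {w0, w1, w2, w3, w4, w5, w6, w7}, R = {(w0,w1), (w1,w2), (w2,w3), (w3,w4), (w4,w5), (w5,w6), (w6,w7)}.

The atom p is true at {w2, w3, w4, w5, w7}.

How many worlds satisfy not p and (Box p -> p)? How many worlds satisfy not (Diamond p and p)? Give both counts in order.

1 and 5

For not p and (Box p -> p):
w0: not p is T, Box p -> p is T. ✓
w1: not p is T, Box p -> p is F. ✗
w2: not p is F, Box p -> p is T. ✗
w3: not p is F, Box p -> p is T. ✗
w4: not p is F, Box p -> p is T. ✗
w5: not p is F, Box p -> p is T. ✗
w6: not p is T, Box p -> p is F. ✗
w7: not p is F, Box p -> p is T. ✗
— 1 world.
For not (Diamond p and p):
w0: Diamond p and p is F. ✓
w1: Diamond p and p is F. ✓
w2: Diamond p and p is T. ✗
w3: Diamond p and p is T. ✗
w4: Diamond p and p is T. ✗
w5: Diamond p and p is F. ✓
w6: Diamond p and p is F. ✓
w7: Diamond p and p is F. ✓
— 5 worlds.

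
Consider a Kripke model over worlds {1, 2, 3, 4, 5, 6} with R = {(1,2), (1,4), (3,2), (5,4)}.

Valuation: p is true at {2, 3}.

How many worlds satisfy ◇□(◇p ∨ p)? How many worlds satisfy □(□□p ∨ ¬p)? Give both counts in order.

3 and 6

For ◇□(◇p ∨ p):
1: successors {2, 4}; □(◇p ∨ p) there: 2:T, 4:T. ✓
2: no successors, so ◇□(◇p ∨ p) fails. ✗
3: successors {2}; □(◇p ∨ p) there: 2:T. ✓
4: no successors, so ◇□(◇p ∨ p) fails. ✗
5: successors {4}; □(◇p ∨ p) there: 4:T. ✓
6: no successors, so ◇□(◇p ∨ p) fails. ✗
— 3 worlds.
For □(□□p ∨ ¬p):
1: successors {2, 4}; □□p ∨ ¬p there: 2:T, 4:T. ✓
2: no successors, so □(□□p ∨ ¬p) holds vacuously. ✓
3: successors {2}; □□p ∨ ¬p there: 2:T. ✓
4: no successors, so □(□□p ∨ ¬p) holds vacuously. ✓
5: successors {4}; □□p ∨ ¬p there: 4:T. ✓
6: no successors, so □(□□p ∨ ¬p) holds vacuously. ✓
— 6 worlds.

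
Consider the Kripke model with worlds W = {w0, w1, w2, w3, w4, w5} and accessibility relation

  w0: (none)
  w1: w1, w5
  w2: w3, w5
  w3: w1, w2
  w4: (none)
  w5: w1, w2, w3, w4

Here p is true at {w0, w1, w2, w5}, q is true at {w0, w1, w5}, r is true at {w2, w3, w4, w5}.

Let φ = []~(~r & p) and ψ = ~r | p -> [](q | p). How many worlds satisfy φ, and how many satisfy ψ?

3 and 4

For []~(~r & p):
w0: no successors, so []~(~r & p) holds vacuously. ✓
w1: successors {w1, w5}; ~(~r & p) there: w1:F, w5:T. ✗
w2: successors {w3, w5}; ~(~r & p) there: w3:T, w5:T. ✓
w3: successors {w1, w2}; ~(~r & p) there: w1:F, w2:T. ✗
w4: no successors, so []~(~r & p) holds vacuously. ✓
w5: successors {w1, w2, w3, w4}; ~(~r & p) there: w1:F, w2:T, w3:T, w4:T. ✗
— 3 worlds.
For ~r | p -> [](q | p):
w0: ~r | p is T, [](q | p) is T. ✓
w1: ~r | p is T, [](q | p) is T. ✓
w2: ~r | p is T, [](q | p) is F. ✗
w3: ~r | p is F, [](q | p) is T. ✓
w4: ~r | p is F, [](q | p) is T. ✓
w5: ~r | p is T, [](q | p) is F. ✗
— 4 worlds.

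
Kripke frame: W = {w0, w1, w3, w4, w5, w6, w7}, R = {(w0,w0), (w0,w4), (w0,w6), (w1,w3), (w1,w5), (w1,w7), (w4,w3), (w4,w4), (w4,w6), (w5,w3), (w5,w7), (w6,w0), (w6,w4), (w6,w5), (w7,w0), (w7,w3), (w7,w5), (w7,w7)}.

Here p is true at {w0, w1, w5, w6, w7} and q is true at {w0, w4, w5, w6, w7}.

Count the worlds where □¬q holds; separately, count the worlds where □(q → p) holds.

For □¬q:
w0: successors {w0, w4, w6}; ¬q there: w0:F, w4:F, w6:F. ✗
w1: successors {w3, w5, w7}; ¬q there: w3:T, w5:F, w7:F. ✗
w3: no successors, so □¬q holds vacuously. ✓
w4: successors {w3, w4, w6}; ¬q there: w3:T, w4:F, w6:F. ✗
w5: successors {w3, w7}; ¬q there: w3:T, w7:F. ✗
w6: successors {w0, w4, w5}; ¬q there: w0:F, w4:F, w5:F. ✗
w7: successors {w0, w3, w5, w7}; ¬q there: w0:F, w3:T, w5:F, w7:F. ✗
— 1 world.
For □(q → p):
w0: successors {w0, w4, w6}; q → p there: w0:T, w4:F, w6:T. ✗
w1: successors {w3, w5, w7}; q → p there: w3:T, w5:T, w7:T. ✓
w3: no successors, so □(q → p) holds vacuously. ✓
w4: successors {w3, w4, w6}; q → p there: w3:T, w4:F, w6:T. ✗
w5: successors {w3, w7}; q → p there: w3:T, w7:T. ✓
w6: successors {w0, w4, w5}; q → p there: w0:T, w4:F, w5:T. ✗
w7: successors {w0, w3, w5, w7}; q → p there: w0:T, w3:T, w5:T, w7:T. ✓
— 4 worlds.

1 and 4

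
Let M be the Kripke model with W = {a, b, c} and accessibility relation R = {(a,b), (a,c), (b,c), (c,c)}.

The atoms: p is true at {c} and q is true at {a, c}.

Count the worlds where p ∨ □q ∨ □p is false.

1

a: p ∨ □q is F, □p is F. ✗
b: p ∨ □q is T, □p is T. ✓
c: p ∨ □q is T, □p is T. ✓
Satisfying worlds: {b, c}.
So p ∨ □q ∨ □p fails at the other 1 world.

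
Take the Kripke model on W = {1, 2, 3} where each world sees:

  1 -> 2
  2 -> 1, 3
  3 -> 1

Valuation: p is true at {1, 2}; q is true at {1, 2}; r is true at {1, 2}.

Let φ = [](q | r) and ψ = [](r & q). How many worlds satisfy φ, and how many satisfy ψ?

For [](q | r):
1: successors {2}; q | r there: 2:T. ✓
2: successors {1, 3}; q | r there: 1:T, 3:F. ✗
3: successors {1}; q | r there: 1:T. ✓
— 2 worlds.
For [](r & q):
1: successors {2}; r & q there: 2:T. ✓
2: successors {1, 3}; r & q there: 1:T, 3:F. ✗
3: successors {1}; r & q there: 1:T. ✓
— 2 worlds.

2 and 2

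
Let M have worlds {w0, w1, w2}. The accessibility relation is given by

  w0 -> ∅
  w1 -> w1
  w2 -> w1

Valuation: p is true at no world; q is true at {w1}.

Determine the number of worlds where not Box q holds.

0

w0: Box q is T. ✗
w1: Box q is T. ✗
w2: Box q is T. ✗
Satisfying worlds: ∅.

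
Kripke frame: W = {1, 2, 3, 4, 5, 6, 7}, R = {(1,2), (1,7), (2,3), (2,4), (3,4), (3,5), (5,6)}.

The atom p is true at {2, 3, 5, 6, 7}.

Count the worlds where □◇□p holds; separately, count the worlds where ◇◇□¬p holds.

3 and 3

For □◇□p:
1: successors {2, 7}; ◇□p there: 2:T, 7:F. ✗
2: successors {3, 4}; ◇□p there: 3:T, 4:F. ✗
3: successors {4, 5}; ◇□p there: 4:F, 5:T. ✗
4: no successors, so □◇□p holds vacuously. ✓
5: successors {6}; ◇□p there: 6:F. ✗
6: no successors, so □◇□p holds vacuously. ✓
7: no successors, so □◇□p holds vacuously. ✓
— 3 worlds.
For ◇◇□¬p:
1: successors {2, 7}; ◇□¬p there: 2:T, 7:F. ✓
2: successors {3, 4}; ◇□¬p there: 3:T, 4:F. ✓
3: successors {4, 5}; ◇□¬p there: 4:F, 5:T. ✓
4: no successors, so ◇◇□¬p fails. ✗
5: successors {6}; ◇□¬p there: 6:F. ✗
6: no successors, so ◇◇□¬p fails. ✗
7: no successors, so ◇◇□¬p fails. ✗
— 3 worlds.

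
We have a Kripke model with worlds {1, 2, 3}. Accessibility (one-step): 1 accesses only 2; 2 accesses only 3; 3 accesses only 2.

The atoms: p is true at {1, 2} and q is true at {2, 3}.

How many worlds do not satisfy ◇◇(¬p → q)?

0

1: successors {2}; ◇(¬p → q) there: 2:T. ✓
2: successors {3}; ◇(¬p → q) there: 3:T. ✓
3: successors {2}; ◇(¬p → q) there: 2:T. ✓
Satisfying worlds: {1, 2, 3}.
So ◇◇(¬p → q) fails at the other 0 worlds.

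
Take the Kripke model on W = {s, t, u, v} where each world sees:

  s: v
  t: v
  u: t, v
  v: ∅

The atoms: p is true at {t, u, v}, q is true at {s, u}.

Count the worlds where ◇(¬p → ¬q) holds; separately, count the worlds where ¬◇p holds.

3 and 1

For ◇(¬p → ¬q):
s: successors {v}; ¬p → ¬q there: v:T. ✓
t: successors {v}; ¬p → ¬q there: v:T. ✓
u: successors {t, v}; ¬p → ¬q there: t:T, v:T. ✓
v: no successors, so ◇(¬p → ¬q) fails. ✗
— 3 worlds.
For ¬◇p:
s: ◇p is T. ✗
t: ◇p is T. ✗
u: ◇p is T. ✗
v: ◇p is F. ✓
— 1 world.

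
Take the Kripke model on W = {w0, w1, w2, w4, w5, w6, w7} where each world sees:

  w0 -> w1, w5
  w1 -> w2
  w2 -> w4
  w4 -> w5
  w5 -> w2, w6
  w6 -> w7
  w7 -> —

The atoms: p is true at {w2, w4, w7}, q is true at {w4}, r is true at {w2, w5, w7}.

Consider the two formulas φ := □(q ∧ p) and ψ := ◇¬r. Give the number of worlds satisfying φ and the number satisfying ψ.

For □(q ∧ p):
w0: successors {w1, w5}; q ∧ p there: w1:F, w5:F. ✗
w1: successors {w2}; q ∧ p there: w2:F. ✗
w2: successors {w4}; q ∧ p there: w4:T. ✓
w4: successors {w5}; q ∧ p there: w5:F. ✗
w5: successors {w2, w6}; q ∧ p there: w2:F, w6:F. ✗
w6: successors {w7}; q ∧ p there: w7:F. ✗
w7: no successors, so □(q ∧ p) holds vacuously. ✓
— 2 worlds.
For ◇¬r:
w0: successors {w1, w5}; ¬r there: w1:T, w5:F. ✓
w1: successors {w2}; ¬r there: w2:F. ✗
w2: successors {w4}; ¬r there: w4:T. ✓
w4: successors {w5}; ¬r there: w5:F. ✗
w5: successors {w2, w6}; ¬r there: w2:F, w6:T. ✓
w6: successors {w7}; ¬r there: w7:F. ✗
w7: no successors, so ◇¬r fails. ✗
— 3 worlds.

2 and 3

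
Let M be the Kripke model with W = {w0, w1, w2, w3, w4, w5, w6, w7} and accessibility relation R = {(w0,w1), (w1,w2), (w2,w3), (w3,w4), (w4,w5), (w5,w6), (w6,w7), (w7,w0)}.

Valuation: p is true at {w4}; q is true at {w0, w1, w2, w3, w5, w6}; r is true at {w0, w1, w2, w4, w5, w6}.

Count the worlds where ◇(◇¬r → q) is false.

w0: successors {w1}; ◇¬r → q there: w1:T. ✓
w1: successors {w2}; ◇¬r → q there: w2:T. ✓
w2: successors {w3}; ◇¬r → q there: w3:T. ✓
w3: successors {w4}; ◇¬r → q there: w4:T. ✓
w4: successors {w5}; ◇¬r → q there: w5:T. ✓
w5: successors {w6}; ◇¬r → q there: w6:T. ✓
w6: successors {w7}; ◇¬r → q there: w7:T. ✓
w7: successors {w0}; ◇¬r → q there: w0:T. ✓
Satisfying worlds: {w0, w1, w2, w3, w4, w5, w6, w7}.
So ◇(◇¬r → q) fails at the other 0 worlds.

0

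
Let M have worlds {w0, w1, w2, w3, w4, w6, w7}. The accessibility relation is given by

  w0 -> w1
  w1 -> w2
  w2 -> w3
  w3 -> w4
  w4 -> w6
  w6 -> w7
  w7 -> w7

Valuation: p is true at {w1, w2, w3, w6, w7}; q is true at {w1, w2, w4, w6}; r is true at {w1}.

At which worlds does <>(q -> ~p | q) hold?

{w0, w1, w2, w3, w4, w6, w7}

w0: successors {w1}; q -> ~p | q there: w1:T. ✓
w1: successors {w2}; q -> ~p | q there: w2:T. ✓
w2: successors {w3}; q -> ~p | q there: w3:T. ✓
w3: successors {w4}; q -> ~p | q there: w4:T. ✓
w4: successors {w6}; q -> ~p | q there: w6:T. ✓
w6: successors {w7}; q -> ~p | q there: w7:T. ✓
w7: successors {w7}; q -> ~p | q there: w7:T. ✓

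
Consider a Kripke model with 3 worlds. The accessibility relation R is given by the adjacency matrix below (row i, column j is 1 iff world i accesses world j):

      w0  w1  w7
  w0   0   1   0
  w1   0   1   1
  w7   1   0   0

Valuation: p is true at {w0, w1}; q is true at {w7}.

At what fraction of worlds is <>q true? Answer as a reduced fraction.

1/3

w0: successors {w1}; q there: w1:F. ✗
w1: successors {w1, w7}; q there: w1:F, w7:T. ✓
w7: successors {w0}; q there: w0:F. ✗
That's 1 of 3 worlds, so 1/3.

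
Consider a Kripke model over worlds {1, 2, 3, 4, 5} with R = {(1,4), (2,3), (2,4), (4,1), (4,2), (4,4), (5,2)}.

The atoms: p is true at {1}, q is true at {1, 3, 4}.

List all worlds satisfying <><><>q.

1: successors {4}; <><>q there: 4:T. ✓
2: successors {3, 4}; <><>q there: 3:F, 4:T. ✓
3: no successors, so <><><>q fails. ✗
4: successors {1, 2, 4}; <><>q there: 1:T, 2:T, 4:T. ✓
5: successors {2}; <><>q there: 2:T. ✓

{1, 2, 4, 5}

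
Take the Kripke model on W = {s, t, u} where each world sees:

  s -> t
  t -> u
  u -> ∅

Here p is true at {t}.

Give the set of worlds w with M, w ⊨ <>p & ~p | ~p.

s: <>p & ~p is T, ~p is T. ✓
t: <>p & ~p is F, ~p is F. ✗
u: <>p & ~p is F, ~p is T. ✓

{s, u}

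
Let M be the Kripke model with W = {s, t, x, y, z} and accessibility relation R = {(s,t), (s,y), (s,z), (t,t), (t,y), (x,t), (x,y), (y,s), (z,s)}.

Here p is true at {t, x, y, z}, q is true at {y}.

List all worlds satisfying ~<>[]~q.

s: <>[]~q is T. ✗
t: <>[]~q is T. ✗
x: <>[]~q is T. ✗
y: <>[]~q is F. ✓
z: <>[]~q is F. ✓

{y, z}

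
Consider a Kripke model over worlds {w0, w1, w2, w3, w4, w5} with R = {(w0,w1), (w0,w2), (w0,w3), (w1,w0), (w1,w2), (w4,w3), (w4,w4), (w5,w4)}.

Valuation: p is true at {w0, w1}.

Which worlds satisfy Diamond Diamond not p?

w0: successors {w1, w2, w3}; Diamond not p there: w1:T, w2:F, w3:F. ✓
w1: successors {w0, w2}; Diamond not p there: w0:T, w2:F. ✓
w2: no successors, so Diamond Diamond not p fails. ✗
w3: no successors, so Diamond Diamond not p fails. ✗
w4: successors {w3, w4}; Diamond not p there: w3:F, w4:T. ✓
w5: successors {w4}; Diamond not p there: w4:T. ✓

{w0, w1, w4, w5}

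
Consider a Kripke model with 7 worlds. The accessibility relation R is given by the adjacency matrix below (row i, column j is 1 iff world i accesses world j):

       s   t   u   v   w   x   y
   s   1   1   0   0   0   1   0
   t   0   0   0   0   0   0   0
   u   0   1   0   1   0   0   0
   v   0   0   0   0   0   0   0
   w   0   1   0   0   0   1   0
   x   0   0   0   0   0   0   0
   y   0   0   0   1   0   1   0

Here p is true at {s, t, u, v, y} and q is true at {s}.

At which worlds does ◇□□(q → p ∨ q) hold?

s: successors {s, t, x}; □□(q → p ∨ q) there: s:T, t:T, x:T. ✓
t: no successors, so ◇□□(q → p ∨ q) fails. ✗
u: successors {t, v}; □□(q → p ∨ q) there: t:T, v:T. ✓
v: no successors, so ◇□□(q → p ∨ q) fails. ✗
w: successors {t, x}; □□(q → p ∨ q) there: t:T, x:T. ✓
x: no successors, so ◇□□(q → p ∨ q) fails. ✗
y: successors {v, x}; □□(q → p ∨ q) there: v:T, x:T. ✓

{s, u, w, y}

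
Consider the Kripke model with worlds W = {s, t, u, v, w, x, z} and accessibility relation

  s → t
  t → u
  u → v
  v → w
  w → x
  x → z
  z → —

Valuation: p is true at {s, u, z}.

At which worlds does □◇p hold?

s: successors {t}; ◇p there: t:T. ✓
t: successors {u}; ◇p there: u:F. ✗
u: successors {v}; ◇p there: v:F. ✗
v: successors {w}; ◇p there: w:F. ✗
w: successors {x}; ◇p there: x:T. ✓
x: successors {z}; ◇p there: z:F. ✗
z: no successors, so □◇p holds vacuously. ✓

{s, w, z}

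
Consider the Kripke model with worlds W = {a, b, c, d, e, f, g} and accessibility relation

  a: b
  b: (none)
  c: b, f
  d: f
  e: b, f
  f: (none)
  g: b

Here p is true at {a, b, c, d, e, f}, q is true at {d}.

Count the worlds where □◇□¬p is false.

5

a: successors {b}; ◇□¬p there: b:F. ✗
b: no successors, so □◇□¬p holds vacuously. ✓
c: successors {b, f}; ◇□¬p there: b:F, f:F. ✗
d: successors {f}; ◇□¬p there: f:F. ✗
e: successors {b, f}; ◇□¬p there: b:F, f:F. ✗
f: no successors, so □◇□¬p holds vacuously. ✓
g: successors {b}; ◇□¬p there: b:F. ✗
Satisfying worlds: {b, f}.
So □◇□¬p fails at the other 5 worlds.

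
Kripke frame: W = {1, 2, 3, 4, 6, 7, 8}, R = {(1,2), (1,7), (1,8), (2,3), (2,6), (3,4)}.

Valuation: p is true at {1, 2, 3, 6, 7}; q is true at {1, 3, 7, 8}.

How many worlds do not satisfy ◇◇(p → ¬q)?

1: successors {2, 7, 8}; ◇(p → ¬q) there: 2:T, 7:F, 8:F. ✓
2: successors {3, 6}; ◇(p → ¬q) there: 3:T, 6:F. ✓
3: successors {4}; ◇(p → ¬q) there: 4:F. ✗
4: no successors, so ◇◇(p → ¬q) fails. ✗
6: no successors, so ◇◇(p → ¬q) fails. ✗
7: no successors, so ◇◇(p → ¬q) fails. ✗
8: no successors, so ◇◇(p → ¬q) fails. ✗
Satisfying worlds: {1, 2}.
So ◇◇(p → ¬q) fails at the other 5 worlds.

5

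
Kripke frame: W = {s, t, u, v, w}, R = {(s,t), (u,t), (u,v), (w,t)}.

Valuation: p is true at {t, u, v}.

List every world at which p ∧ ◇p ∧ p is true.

{u}

s: p ∧ ◇p is F, p is F. ✗
t: p ∧ ◇p is F, p is T. ✗
u: p ∧ ◇p is T, p is T. ✓
v: p ∧ ◇p is F, p is T. ✗
w: p ∧ ◇p is F, p is F. ✗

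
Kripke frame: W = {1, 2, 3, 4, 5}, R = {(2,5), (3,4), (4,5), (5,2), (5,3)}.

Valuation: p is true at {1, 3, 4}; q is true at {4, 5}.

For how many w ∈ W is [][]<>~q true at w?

2

1: no successors, so [][]<>~q holds vacuously. ✓
2: successors {5}; []<>~q there: 5:F. ✗
3: successors {4}; []<>~q there: 4:T. ✓
4: successors {5}; []<>~q there: 5:F. ✗
5: successors {2, 3}; []<>~q there: 2:T, 3:F. ✗
Satisfying worlds: {1, 3}.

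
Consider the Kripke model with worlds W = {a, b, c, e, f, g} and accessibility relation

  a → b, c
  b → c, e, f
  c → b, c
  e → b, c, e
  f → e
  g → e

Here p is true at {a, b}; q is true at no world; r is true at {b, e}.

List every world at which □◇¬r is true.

a: successors {b, c}; ◇¬r there: b:T, c:T. ✓
b: successors {c, e, f}; ◇¬r there: c:T, e:T, f:F. ✗
c: successors {b, c}; ◇¬r there: b:T, c:T. ✓
e: successors {b, c, e}; ◇¬r there: b:T, c:T, e:T. ✓
f: successors {e}; ◇¬r there: e:T. ✓
g: successors {e}; ◇¬r there: e:T. ✓

{a, c, e, f, g}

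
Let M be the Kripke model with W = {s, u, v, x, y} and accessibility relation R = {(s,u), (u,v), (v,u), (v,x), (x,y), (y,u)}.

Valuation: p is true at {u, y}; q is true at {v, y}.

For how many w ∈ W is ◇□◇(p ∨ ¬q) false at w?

s: successors {u}; □◇(p ∨ ¬q) there: u:T. ✓
u: successors {v}; □◇(p ∨ ¬q) there: v:F. ✗
v: successors {u, x}; □◇(p ∨ ¬q) there: u:T, x:T. ✓
x: successors {y}; □◇(p ∨ ¬q) there: y:F. ✗
y: successors {u}; □◇(p ∨ ¬q) there: u:T. ✓
Satisfying worlds: {s, v, y}.
So ◇□◇(p ∨ ¬q) fails at the other 2 worlds.

2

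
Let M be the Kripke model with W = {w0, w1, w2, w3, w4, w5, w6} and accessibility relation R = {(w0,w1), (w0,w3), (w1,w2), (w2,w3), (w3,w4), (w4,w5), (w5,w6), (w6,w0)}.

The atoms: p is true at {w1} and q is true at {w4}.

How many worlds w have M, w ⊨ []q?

w0: successors {w1, w3}; q there: w1:F, w3:F. ✗
w1: successors {w2}; q there: w2:F. ✗
w2: successors {w3}; q there: w3:F. ✗
w3: successors {w4}; q there: w4:T. ✓
w4: successors {w5}; q there: w5:F. ✗
w5: successors {w6}; q there: w6:F. ✗
w6: successors {w0}; q there: w0:F. ✗
Satisfying worlds: {w3}.

1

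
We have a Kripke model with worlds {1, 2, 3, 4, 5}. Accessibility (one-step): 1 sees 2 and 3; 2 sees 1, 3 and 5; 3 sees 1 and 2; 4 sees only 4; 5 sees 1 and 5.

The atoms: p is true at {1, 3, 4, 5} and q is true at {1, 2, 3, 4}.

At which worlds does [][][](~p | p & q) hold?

1: successors {2, 3}; [][](~p | p & q) there: 2:F, 3:F. ✗
2: successors {1, 3, 5}; [][](~p | p & q) there: 1:F, 3:F, 5:F. ✗
3: successors {1, 2}; [][](~p | p & q) there: 1:F, 2:F. ✗
4: successors {4}; [][](~p | p & q) there: 4:T. ✓
5: successors {1, 5}; [][](~p | p & q) there: 1:F, 5:F. ✗

{4}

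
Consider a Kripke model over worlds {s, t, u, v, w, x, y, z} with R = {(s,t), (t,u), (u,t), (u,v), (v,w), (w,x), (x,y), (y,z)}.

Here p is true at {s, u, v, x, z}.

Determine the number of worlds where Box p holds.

4

s: successors {t}; p there: t:F. ✗
t: successors {u}; p there: u:T. ✓
u: successors {t, v}; p there: t:F, v:T. ✗
v: successors {w}; p there: w:F. ✗
w: successors {x}; p there: x:T. ✓
x: successors {y}; p there: y:F. ✗
y: successors {z}; p there: z:T. ✓
z: no successors, so Box p holds vacuously. ✓
Satisfying worlds: {t, w, y, z}.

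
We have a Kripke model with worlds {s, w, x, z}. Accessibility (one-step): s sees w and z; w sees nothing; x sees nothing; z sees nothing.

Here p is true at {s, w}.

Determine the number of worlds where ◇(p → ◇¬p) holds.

s: successors {w, z}; p → ◇¬p there: w:F, z:T. ✓
w: no successors, so ◇(p → ◇¬p) fails. ✗
x: no successors, so ◇(p → ◇¬p) fails. ✗
z: no successors, so ◇(p → ◇¬p) fails. ✗
Satisfying worlds: {s}.

1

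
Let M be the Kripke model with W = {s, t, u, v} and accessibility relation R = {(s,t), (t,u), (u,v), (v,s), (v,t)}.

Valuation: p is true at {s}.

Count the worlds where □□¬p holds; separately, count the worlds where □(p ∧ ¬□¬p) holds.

For □□¬p:
s: successors {t}; □¬p there: t:T. ✓
t: successors {u}; □¬p there: u:T. ✓
u: successors {v}; □¬p there: v:F. ✗
v: successors {s, t}; □¬p there: s:T, t:T. ✓
— 3 worlds.
For □(p ∧ ¬□¬p):
s: successors {t}; p ∧ ¬□¬p there: t:F. ✗
t: successors {u}; p ∧ ¬□¬p there: u:F. ✗
u: successors {v}; p ∧ ¬□¬p there: v:F. ✗
v: successors {s, t}; p ∧ ¬□¬p there: s:F, t:F. ✗
— 0 worlds.

3 and 0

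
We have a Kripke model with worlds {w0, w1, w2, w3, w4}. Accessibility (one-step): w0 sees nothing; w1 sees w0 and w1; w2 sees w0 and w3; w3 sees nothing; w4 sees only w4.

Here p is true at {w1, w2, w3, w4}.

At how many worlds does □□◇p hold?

4

w0: no successors, so □□◇p holds vacuously. ✓
w1: successors {w0, w1}; □◇p there: w0:T, w1:F. ✗
w2: successors {w0, w3}; □◇p there: w0:T, w3:T. ✓
w3: no successors, so □□◇p holds vacuously. ✓
w4: successors {w4}; □◇p there: w4:T. ✓
Satisfying worlds: {w0, w2, w3, w4}.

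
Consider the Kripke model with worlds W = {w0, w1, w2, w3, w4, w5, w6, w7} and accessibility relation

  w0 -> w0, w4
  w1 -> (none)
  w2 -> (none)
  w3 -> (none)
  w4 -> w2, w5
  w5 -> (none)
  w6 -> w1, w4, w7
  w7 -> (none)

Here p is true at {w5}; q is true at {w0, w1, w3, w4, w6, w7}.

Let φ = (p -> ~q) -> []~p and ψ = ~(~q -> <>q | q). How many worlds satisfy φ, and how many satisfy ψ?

For (p -> ~q) -> []~p:
w0: p -> ~q is T, []~p is T. ✓
w1: p -> ~q is T, []~p is T. ✓
w2: p -> ~q is T, []~p is T. ✓
w3: p -> ~q is T, []~p is T. ✓
w4: p -> ~q is T, []~p is F. ✗
w5: p -> ~q is T, []~p is T. ✓
w6: p -> ~q is T, []~p is T. ✓
w7: p -> ~q is T, []~p is T. ✓
— 7 worlds.
For ~(~q -> <>q | q):
w0: ~q -> <>q | q is T. ✗
w1: ~q -> <>q | q is T. ✗
w2: ~q -> <>q | q is F. ✓
w3: ~q -> <>q | q is T. ✗
w4: ~q -> <>q | q is T. ✗
w5: ~q -> <>q | q is F. ✓
w6: ~q -> <>q | q is T. ✗
w7: ~q -> <>q | q is T. ✗
— 2 worlds.

7 and 2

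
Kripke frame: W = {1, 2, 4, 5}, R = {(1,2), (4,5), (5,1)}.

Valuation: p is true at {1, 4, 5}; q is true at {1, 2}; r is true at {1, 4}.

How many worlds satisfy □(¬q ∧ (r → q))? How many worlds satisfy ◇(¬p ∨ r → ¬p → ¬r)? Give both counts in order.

For □(¬q ∧ (r → q)):
1: successors {2}; ¬q ∧ (r → q) there: 2:F. ✗
2: no successors, so □(¬q ∧ (r → q)) holds vacuously. ✓
4: successors {5}; ¬q ∧ (r → q) there: 5:T. ✓
5: successors {1}; ¬q ∧ (r → q) there: 1:F. ✗
— 2 worlds.
For ◇(¬p ∨ r → ¬p → ¬r):
1: successors {2}; ¬p ∨ r → ¬p → ¬r there: 2:T. ✓
2: no successors, so ◇(¬p ∨ r → ¬p → ¬r) fails. ✗
4: successors {5}; ¬p ∨ r → ¬p → ¬r there: 5:T. ✓
5: successors {1}; ¬p ∨ r → ¬p → ¬r there: 1:T. ✓
— 3 worlds.

2 and 3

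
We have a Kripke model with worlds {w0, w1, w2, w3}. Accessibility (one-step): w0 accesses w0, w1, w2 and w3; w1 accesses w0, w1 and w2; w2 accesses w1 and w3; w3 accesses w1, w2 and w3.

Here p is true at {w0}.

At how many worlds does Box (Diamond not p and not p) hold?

w0: successors {w0, w1, w2, w3}; Diamond not p and not p there: w0:F, w1:T, w2:T, w3:T. ✗
w1: successors {w0, w1, w2}; Diamond not p and not p there: w0:F, w1:T, w2:T. ✗
w2: successors {w1, w3}; Diamond not p and not p there: w1:T, w3:T. ✓
w3: successors {w1, w2, w3}; Diamond not p and not p there: w1:T, w2:T, w3:T. ✓
Satisfying worlds: {w2, w3}.

2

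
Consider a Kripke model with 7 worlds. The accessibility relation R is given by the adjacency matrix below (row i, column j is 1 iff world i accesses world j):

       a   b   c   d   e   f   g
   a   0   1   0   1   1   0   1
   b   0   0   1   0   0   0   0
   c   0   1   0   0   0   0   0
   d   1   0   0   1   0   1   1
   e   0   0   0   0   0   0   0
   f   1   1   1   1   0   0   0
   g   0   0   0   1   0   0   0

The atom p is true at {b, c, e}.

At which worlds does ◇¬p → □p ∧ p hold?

a: ◇¬p is T, □p ∧ p is F. ✗
b: ◇¬p is F, □p ∧ p is T. ✓
c: ◇¬p is F, □p ∧ p is T. ✓
d: ◇¬p is T, □p ∧ p is F. ✗
e: ◇¬p is F, □p ∧ p is T. ✓
f: ◇¬p is T, □p ∧ p is F. ✗
g: ◇¬p is T, □p ∧ p is F. ✗

{b, c, e}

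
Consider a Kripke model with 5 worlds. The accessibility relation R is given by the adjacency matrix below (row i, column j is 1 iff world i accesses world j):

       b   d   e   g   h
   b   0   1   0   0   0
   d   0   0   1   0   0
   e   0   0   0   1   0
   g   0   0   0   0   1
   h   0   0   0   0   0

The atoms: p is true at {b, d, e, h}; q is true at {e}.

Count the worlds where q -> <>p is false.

1

b: q is F, <>p is T. ✓
d: q is F, <>p is T. ✓
e: q is T, <>p is F. ✗
g: q is F, <>p is T. ✓
h: q is F, <>p is F. ✓
Satisfying worlds: {b, d, g, h}.
So q -> <>p fails at the other 1 world.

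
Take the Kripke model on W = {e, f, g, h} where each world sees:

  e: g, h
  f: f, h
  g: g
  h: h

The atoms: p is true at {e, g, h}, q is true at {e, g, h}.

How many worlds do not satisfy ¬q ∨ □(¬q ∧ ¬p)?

3

e: ¬q is F, □(¬q ∧ ¬p) is F. ✗
f: ¬q is T, □(¬q ∧ ¬p) is F. ✓
g: ¬q is F, □(¬q ∧ ¬p) is F. ✗
h: ¬q is F, □(¬q ∧ ¬p) is F. ✗
Satisfying worlds: {f}.
So ¬q ∨ □(¬q ∧ ¬p) fails at the other 3 worlds.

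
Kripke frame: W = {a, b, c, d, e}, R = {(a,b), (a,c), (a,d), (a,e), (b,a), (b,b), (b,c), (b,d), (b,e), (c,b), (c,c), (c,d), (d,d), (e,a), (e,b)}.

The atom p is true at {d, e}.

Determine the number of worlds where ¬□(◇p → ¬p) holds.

4

a: □(◇p → ¬p) is F. ✓
b: □(◇p → ¬p) is F. ✓
c: □(◇p → ¬p) is F. ✓
d: □(◇p → ¬p) is F. ✓
e: □(◇p → ¬p) is T. ✗
Satisfying worlds: {a, b, c, d}.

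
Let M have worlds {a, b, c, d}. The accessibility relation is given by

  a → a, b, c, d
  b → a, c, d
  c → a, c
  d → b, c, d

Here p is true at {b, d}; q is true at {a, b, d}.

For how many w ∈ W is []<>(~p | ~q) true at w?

4

a: successors {a, b, c, d}; <>(~p | ~q) there: a:T, b:T, c:T, d:T. ✓
b: successors {a, c, d}; <>(~p | ~q) there: a:T, c:T, d:T. ✓
c: successors {a, c}; <>(~p | ~q) there: a:T, c:T. ✓
d: successors {b, c, d}; <>(~p | ~q) there: b:T, c:T, d:T. ✓
Satisfying worlds: {a, b, c, d}.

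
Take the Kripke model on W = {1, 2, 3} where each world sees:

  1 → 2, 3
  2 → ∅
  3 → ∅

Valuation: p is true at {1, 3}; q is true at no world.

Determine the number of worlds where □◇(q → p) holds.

1: successors {2, 3}; ◇(q → p) there: 2:F, 3:F. ✗
2: no successors, so □◇(q → p) holds vacuously. ✓
3: no successors, so □◇(q → p) holds vacuously. ✓
Satisfying worlds: {2, 3}.

2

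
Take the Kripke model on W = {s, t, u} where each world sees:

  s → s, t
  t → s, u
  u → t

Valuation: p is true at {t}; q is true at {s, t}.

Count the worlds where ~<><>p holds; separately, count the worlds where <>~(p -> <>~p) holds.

For ~<><>p:
s: <><>p is T. ✗
t: <><>p is T. ✗
u: <><>p is F. ✓
— 1 world.
For <>~(p -> <>~p):
s: successors {s, t}; ~(p -> <>~p) there: s:F, t:F. ✗
t: successors {s, u}; ~(p -> <>~p) there: s:F, u:F. ✗
u: successors {t}; ~(p -> <>~p) there: t:F. ✗
— 0 worlds.

1 and 0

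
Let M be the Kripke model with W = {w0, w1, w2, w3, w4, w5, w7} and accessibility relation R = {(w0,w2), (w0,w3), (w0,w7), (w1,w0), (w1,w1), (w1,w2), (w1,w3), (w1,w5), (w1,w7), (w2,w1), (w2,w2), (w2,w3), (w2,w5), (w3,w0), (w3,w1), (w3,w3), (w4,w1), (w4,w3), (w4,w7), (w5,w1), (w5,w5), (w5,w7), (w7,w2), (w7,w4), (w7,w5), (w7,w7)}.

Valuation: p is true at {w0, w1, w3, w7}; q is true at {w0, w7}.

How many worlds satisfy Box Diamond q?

w0: successors {w2, w3, w7}; Diamond q there: w2:F, w3:T, w7:T. ✗
w1: successors {w0, w1, w2, w3, w5, w7}; Diamond q there: w0:T, w1:T, w2:F, w3:T, w5:T, w7:T. ✗
w2: successors {w1, w2, w3, w5}; Diamond q there: w1:T, w2:F, w3:T, w5:T. ✗
w3: successors {w0, w1, w3}; Diamond q there: w0:T, w1:T, w3:T. ✓
w4: successors {w1, w3, w7}; Diamond q there: w1:T, w3:T, w7:T. ✓
w5: successors {w1, w5, w7}; Diamond q there: w1:T, w5:T, w7:T. ✓
w7: successors {w2, w4, w5, w7}; Diamond q there: w2:F, w4:T, w5:T, w7:T. ✗
Satisfying worlds: {w3, w4, w5}.

3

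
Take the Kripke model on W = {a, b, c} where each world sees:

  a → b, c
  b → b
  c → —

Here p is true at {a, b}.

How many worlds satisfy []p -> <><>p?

a: []p is F, <><>p is T. ✓
b: []p is T, <><>p is T. ✓
c: []p is T, <><>p is F. ✗
Satisfying worlds: {a, b}.

2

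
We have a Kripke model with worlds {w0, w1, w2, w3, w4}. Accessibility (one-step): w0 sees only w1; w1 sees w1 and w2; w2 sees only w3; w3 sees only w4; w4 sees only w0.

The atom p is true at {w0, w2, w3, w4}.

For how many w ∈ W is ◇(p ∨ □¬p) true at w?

4

w0: successors {w1}; p ∨ □¬p there: w1:F. ✗
w1: successors {w1, w2}; p ∨ □¬p there: w1:F, w2:T. ✓
w2: successors {w3}; p ∨ □¬p there: w3:T. ✓
w3: successors {w4}; p ∨ □¬p there: w4:T. ✓
w4: successors {w0}; p ∨ □¬p there: w0:T. ✓
Satisfying worlds: {w1, w2, w3, w4}.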